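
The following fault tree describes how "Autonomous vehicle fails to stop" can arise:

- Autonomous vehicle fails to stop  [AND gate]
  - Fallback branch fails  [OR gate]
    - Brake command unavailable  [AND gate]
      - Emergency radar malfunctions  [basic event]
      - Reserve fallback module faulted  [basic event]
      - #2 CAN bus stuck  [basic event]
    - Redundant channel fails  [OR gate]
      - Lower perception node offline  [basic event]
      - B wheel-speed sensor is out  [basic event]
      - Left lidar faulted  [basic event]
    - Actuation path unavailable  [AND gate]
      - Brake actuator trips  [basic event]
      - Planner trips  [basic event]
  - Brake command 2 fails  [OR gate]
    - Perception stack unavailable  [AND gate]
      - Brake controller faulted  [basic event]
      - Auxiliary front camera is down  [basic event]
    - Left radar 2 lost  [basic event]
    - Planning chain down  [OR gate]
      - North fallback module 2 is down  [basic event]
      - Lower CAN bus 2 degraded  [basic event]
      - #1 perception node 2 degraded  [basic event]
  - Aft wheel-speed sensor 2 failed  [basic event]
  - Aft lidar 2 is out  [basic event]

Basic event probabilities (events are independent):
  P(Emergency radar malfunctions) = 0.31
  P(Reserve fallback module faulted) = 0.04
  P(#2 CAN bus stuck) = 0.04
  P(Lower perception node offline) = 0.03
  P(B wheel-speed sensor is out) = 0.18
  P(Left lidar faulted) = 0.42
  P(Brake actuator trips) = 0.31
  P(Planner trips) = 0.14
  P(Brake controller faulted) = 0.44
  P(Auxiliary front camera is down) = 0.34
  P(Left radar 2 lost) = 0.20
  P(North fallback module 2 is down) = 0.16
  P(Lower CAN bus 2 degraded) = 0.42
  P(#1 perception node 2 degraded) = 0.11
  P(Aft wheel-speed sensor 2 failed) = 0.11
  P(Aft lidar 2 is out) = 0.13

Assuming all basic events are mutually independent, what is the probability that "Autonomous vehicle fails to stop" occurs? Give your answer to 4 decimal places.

0.0056

P(Brake command unavailable) [AND] = 0.31 × 0.04 × 0.04 = 0.000496
P(Redundant channel fails) [OR] = 1 − (1−0.03) × (1−0.18) × (1−0.42) = 0.538668
P(Actuation path unavailable) [AND] = 0.31 × 0.14 = 0.043400
P(Fallback branch fails) [OR] = 1 − (1−0.000496) × (1−0.538668) × (1−0.043400) = 0.558909
P(Perception stack unavailable) [AND] = 0.44 × 0.34 = 0.149600
P(Planning chain down) [OR] = 1 − (1−0.16) × (1−0.42) × (1−0.11) = 0.566392
P(Brake command 2 fails) [OR] = 1 − (1−0.149600) × (1−0.20) × (1−0.566392) = 0.705008
P(Autonomous vehicle fails to stop) [AND] = 0.558909 × 0.705008 × 0.11 × 0.13 = 0.005635
Rounded to 4 decimal places: P(Autonomous vehicle fails to stop) ≈ 0.0056.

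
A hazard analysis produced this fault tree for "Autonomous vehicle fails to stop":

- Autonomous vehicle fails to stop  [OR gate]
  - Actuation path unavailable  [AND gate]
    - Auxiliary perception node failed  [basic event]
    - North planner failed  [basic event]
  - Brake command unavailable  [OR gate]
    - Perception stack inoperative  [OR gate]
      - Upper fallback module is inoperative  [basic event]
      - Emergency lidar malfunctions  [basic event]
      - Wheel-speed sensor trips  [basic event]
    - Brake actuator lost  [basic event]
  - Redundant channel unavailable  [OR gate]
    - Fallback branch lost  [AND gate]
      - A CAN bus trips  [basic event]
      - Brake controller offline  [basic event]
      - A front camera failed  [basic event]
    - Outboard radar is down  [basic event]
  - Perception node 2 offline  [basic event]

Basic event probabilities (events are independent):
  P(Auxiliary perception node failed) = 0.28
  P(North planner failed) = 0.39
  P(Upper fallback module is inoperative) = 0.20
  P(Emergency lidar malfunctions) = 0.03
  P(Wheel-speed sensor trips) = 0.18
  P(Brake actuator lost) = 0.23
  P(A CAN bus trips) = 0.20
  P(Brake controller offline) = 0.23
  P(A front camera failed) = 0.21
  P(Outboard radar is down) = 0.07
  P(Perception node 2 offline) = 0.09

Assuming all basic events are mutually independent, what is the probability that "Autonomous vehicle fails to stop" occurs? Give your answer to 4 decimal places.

P(Actuation path unavailable) [AND] = 0.28 × 0.39 = 0.109200
P(Perception stack inoperative) [OR] = 1 − (1−0.20) × (1−0.03) × (1−0.18) = 0.363680
P(Brake command unavailable) [OR] = 1 − (1−0.363680) × (1−0.23) = 0.510034
P(Fallback branch lost) [AND] = 0.20 × 0.23 × 0.21 = 0.009660
P(Redundant channel unavailable) [OR] = 1 − (1−0.009660) × (1−0.07) = 0.078984
P(Autonomous vehicle fails to stop) [OR] = 1 − (1−0.109200) × (1−0.510034) × (1−0.078984) × (1−0.09) = 0.634191
Rounded to 4 decimal places: P(Autonomous vehicle fails to stop) ≈ 0.6342.

0.6342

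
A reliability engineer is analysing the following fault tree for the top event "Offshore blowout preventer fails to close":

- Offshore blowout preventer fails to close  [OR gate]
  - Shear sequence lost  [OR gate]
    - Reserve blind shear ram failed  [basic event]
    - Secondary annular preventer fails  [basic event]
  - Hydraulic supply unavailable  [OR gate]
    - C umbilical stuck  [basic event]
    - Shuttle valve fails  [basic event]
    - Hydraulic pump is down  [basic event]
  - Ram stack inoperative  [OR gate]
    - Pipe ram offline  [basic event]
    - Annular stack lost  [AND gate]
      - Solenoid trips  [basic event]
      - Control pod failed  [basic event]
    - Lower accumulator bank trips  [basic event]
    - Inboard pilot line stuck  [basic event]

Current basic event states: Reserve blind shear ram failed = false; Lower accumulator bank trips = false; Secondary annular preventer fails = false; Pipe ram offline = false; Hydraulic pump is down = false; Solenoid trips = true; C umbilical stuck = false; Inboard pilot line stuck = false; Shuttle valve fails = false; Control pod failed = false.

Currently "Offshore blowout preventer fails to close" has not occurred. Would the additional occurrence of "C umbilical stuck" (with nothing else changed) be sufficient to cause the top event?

Yes

Counterfactual: set "C umbilical stuck" to occurred.
Shear sequence lost [OR]: Reserve blind shear ram failed=not, Secondary annular preventer fails=not → no input occurs → does not occur.
Hydraulic supply unavailable [OR]: C umbilical stuck=occurs, Shuttle valve fails=not, Hydraulic pump is down=not → at least one input occurs → occurs.
Annular stack lost [AND]: Solenoid trips=occurs, Control pod failed=not → not all inputs occur → does not occur.
Ram stack inoperative [OR]: Pipe ram offline=not, Annular stack lost=not, Lower accumulator bank trips=not, Inboard pilot line stuck=not → no input occurs → does not occur.
Offshore blowout preventer fails to close [OR]: Shear sequence lost=not, Hydraulic supply unavailable=occurs, Ram stack inoperative=not → at least one input occurs → occurs.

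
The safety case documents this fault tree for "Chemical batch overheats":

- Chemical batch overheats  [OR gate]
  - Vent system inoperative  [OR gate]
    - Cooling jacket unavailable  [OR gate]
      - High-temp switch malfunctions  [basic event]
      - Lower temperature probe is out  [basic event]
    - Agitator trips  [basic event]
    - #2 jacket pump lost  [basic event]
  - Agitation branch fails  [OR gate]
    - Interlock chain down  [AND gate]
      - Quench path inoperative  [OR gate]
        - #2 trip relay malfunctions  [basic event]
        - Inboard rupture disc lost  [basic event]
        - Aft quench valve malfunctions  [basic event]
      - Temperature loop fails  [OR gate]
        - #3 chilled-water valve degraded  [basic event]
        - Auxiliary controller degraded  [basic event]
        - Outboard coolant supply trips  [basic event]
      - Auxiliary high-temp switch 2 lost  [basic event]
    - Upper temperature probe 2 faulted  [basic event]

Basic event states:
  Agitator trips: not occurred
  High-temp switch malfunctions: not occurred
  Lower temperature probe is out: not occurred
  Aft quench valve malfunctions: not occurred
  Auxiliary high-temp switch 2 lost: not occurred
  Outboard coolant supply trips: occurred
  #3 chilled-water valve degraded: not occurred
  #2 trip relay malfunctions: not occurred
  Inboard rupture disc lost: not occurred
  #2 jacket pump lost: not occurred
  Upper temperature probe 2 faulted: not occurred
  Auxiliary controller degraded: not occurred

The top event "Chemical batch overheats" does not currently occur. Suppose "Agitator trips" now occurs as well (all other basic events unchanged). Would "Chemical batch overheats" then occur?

Yes

Counterfactual: set "Agitator trips" to occurred.
Cooling jacket unavailable [OR]: High-temp switch malfunctions=not, Lower temperature probe is out=not → no input occurs → does not occur.
Vent system inoperative [OR]: Cooling jacket unavailable=not, Agitator trips=occurs, #2 jacket pump lost=not → at least one input occurs → occurs.
Quench path inoperative [OR]: #2 trip relay malfunctions=not, Inboard rupture disc lost=not, Aft quench valve malfunctions=not → no input occurs → does not occur.
Temperature loop fails [OR]: #3 chilled-water valve degraded=not, Auxiliary controller degraded=not, Outboard coolant supply trips=occurs → at least one input occurs → occurs.
Interlock chain down [AND]: Quench path inoperative=not, Temperature loop fails=occurs, Auxiliary high-temp switch 2 lost=not → not all inputs occur → does not occur.
Agitation branch fails [OR]: Interlock chain down=not, Upper temperature probe 2 faulted=not → no input occurs → does not occur.
Chemical batch overheats [OR]: Vent system inoperative=occurs, Agitation branch fails=not → at least one input occurs → occurs.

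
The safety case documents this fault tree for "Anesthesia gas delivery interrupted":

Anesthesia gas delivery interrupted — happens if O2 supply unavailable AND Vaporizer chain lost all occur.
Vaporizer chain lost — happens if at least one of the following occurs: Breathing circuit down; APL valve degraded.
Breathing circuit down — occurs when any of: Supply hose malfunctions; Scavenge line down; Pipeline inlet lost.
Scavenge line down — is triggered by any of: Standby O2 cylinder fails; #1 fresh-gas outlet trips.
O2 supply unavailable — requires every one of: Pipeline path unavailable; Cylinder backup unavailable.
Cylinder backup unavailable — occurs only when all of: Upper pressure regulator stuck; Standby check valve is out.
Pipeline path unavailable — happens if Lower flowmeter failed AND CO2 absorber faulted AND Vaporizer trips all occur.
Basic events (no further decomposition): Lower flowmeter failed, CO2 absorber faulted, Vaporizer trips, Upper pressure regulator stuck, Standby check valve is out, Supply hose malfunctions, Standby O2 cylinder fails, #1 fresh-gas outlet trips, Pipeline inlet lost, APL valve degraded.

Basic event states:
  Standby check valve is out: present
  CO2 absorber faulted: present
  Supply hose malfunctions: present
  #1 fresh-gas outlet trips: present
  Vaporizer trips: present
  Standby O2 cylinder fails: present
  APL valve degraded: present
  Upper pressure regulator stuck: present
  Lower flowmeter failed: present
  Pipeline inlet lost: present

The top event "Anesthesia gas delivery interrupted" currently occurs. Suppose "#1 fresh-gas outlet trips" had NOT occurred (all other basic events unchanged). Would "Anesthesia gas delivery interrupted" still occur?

Counterfactual: set "#1 fresh-gas outlet trips" to not occurred.
Pipeline path unavailable [AND]: Lower flowmeter failed=occurs, CO2 absorber faulted=occurs, Vaporizer trips=occurs → all inputs occur → occurs.
Cylinder backup unavailable [AND]: Upper pressure regulator stuck=occurs, Standby check valve is out=occurs → all inputs occur → occurs.
O2 supply unavailable [AND]: Pipeline path unavailable=occurs, Cylinder backup unavailable=occurs → all inputs occur → occurs.
Scavenge line down [OR]: Standby O2 cylinder fails=occurs, #1 fresh-gas outlet trips=not → at least one input occurs → occurs.
Breathing circuit down [OR]: Supply hose malfunctions=occurs, Scavenge line down=occurs, Pipeline inlet lost=occurs → at least one input occurs → occurs.
Vaporizer chain lost [OR]: Breathing circuit down=occurs, APL valve degraded=occurs → at least one input occurs → occurs.
Anesthesia gas delivery interrupted [AND]: O2 supply unavailable=occurs, Vaporizer chain lost=occurs → all inputs occur → occurs.

Yes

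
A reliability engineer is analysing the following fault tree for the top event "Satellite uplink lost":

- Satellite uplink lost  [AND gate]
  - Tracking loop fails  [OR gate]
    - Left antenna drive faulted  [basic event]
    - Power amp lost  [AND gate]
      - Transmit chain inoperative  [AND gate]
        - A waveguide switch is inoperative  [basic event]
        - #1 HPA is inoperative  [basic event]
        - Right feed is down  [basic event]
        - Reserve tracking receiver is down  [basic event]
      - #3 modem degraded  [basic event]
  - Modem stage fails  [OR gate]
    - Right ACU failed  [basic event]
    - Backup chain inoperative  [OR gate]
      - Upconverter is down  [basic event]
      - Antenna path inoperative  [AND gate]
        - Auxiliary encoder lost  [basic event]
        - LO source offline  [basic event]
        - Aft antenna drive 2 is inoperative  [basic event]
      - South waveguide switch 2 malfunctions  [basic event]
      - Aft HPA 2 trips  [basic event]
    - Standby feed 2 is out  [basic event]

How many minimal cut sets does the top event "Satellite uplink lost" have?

Transmit chain inoperative [AND]: one cut set from each child combined → 1 × 1 × 1 × 1 = 1 cut set(s).
Power amp lost [AND]: one cut set from each child combined → 1 × 1 = 1 cut set(s).
Tracking loop fails [OR]: union of children's cut sets → 2 cut set(s).
Antenna path inoperative [AND]: one cut set from each child combined → 1 × 1 × 1 = 1 cut set(s).
Backup chain inoperative [OR]: union of children's cut sets → 4 cut set(s).
Modem stage fails [OR]: union of children's cut sets → 6 cut set(s).
Satellite uplink lost [AND]: one cut set from each child combined → 2 × 6 = 12 cut set(s).

12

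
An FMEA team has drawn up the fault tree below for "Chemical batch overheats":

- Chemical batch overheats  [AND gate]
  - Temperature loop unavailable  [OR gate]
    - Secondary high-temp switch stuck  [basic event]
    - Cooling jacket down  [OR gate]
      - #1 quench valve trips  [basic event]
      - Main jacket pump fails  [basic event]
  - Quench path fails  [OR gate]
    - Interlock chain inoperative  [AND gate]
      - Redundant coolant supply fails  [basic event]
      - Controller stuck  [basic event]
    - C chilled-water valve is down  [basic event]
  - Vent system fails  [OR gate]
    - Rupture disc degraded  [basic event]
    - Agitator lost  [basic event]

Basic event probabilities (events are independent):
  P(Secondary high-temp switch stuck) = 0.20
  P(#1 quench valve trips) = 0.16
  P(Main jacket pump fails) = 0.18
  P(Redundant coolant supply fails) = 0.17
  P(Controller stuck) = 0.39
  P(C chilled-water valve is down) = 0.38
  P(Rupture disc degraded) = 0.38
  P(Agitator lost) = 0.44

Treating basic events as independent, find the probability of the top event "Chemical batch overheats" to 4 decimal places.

0.1234

P(Cooling jacket down) [OR] = 1 − (1−0.16) × (1−0.18) = 0.311200
P(Temperature loop unavailable) [OR] = 1 − (1−0.20) × (1−0.311200) = 0.448960
P(Interlock chain inoperative) [AND] = 0.17 × 0.39 = 0.066300
P(Quench path fails) [OR] = 1 − (1−0.066300) × (1−0.38) = 0.421106
P(Vent system fails) [OR] = 1 − (1−0.38) × (1−0.44) = 0.652800
P(Chemical batch overheats) [AND] = 0.448960 × 0.421106 × 0.652800 = 0.123418
Rounded to 4 decimal places: P(Chemical batch overheats) ≈ 0.1234.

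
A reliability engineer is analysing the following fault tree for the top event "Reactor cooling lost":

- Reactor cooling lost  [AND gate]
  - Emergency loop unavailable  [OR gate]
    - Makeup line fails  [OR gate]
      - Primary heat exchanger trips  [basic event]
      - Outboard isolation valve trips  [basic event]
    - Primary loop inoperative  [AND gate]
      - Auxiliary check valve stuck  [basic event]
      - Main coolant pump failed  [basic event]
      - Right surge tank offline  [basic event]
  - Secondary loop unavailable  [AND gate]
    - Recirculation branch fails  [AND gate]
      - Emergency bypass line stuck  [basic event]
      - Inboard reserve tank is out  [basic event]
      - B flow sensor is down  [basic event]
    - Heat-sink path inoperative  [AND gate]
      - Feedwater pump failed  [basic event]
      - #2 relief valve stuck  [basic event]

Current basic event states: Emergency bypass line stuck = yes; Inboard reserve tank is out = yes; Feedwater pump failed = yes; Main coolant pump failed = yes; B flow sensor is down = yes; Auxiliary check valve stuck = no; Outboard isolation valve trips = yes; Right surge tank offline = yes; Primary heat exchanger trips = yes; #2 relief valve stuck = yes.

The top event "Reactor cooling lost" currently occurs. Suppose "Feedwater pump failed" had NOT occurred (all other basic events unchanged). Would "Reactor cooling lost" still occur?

Counterfactual: set "Feedwater pump failed" to not occurred.
Makeup line fails [OR]: Primary heat exchanger trips=occurs, Outboard isolation valve trips=occurs → at least one input occurs → occurs.
Primary loop inoperative [AND]: Auxiliary check valve stuck=not, Main coolant pump failed=occurs, Right surge tank offline=occurs → not all inputs occur → does not occur.
Emergency loop unavailable [OR]: Makeup line fails=occurs, Primary loop inoperative=not → at least one input occurs → occurs.
Recirculation branch fails [AND]: Emergency bypass line stuck=occurs, Inboard reserve tank is out=occurs, B flow sensor is down=occurs → all inputs occur → occurs.
Heat-sink path inoperative [AND]: Feedwater pump failed=not, #2 relief valve stuck=occurs → not all inputs occur → does not occur.
Secondary loop unavailable [AND]: Recirculation branch fails=occurs, Heat-sink path inoperative=not → not all inputs occur → does not occur.
Reactor cooling lost [AND]: Emergency loop unavailable=occurs, Secondary loop unavailable=not → not all inputs occur → does not occur.

No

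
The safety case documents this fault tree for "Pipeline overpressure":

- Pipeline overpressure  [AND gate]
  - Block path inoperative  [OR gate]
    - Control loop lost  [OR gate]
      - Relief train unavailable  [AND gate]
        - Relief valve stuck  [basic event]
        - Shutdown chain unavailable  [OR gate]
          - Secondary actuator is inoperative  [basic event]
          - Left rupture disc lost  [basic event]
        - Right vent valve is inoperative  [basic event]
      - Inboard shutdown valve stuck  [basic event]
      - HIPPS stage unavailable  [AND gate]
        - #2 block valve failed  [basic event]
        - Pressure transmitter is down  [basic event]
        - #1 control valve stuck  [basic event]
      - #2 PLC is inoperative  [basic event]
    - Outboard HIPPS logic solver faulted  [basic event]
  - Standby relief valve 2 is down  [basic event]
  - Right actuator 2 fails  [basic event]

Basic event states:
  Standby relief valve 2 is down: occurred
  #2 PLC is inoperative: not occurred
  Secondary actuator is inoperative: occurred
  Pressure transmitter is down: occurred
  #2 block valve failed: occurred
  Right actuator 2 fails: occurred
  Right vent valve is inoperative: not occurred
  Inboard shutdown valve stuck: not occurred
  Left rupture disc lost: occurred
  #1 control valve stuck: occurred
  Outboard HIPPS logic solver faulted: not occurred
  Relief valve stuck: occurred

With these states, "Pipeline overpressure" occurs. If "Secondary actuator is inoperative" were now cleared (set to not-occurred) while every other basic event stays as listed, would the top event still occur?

Yes

Counterfactual: set "Secondary actuator is inoperative" to not occurred.
Shutdown chain unavailable [OR]: Secondary actuator is inoperative=not, Left rupture disc lost=occurs → at least one input occurs → occurs.
Relief train unavailable [AND]: Relief valve stuck=occurs, Shutdown chain unavailable=occurs, Right vent valve is inoperative=not → not all inputs occur → does not occur.
HIPPS stage unavailable [AND]: #2 block valve failed=occurs, Pressure transmitter is down=occurs, #1 control valve stuck=occurs → all inputs occur → occurs.
Control loop lost [OR]: Relief train unavailable=not, Inboard shutdown valve stuck=not, HIPPS stage unavailable=occurs, #2 PLC is inoperative=not → at least one input occurs → occurs.
Block path inoperative [OR]: Control loop lost=occurs, Outboard HIPPS logic solver faulted=not → at least one input occurs → occurs.
Pipeline overpressure [AND]: Block path inoperative=occurs, Standby relief valve 2 is down=occurs, Right actuator 2 fails=occurs → all inputs occur → occurs.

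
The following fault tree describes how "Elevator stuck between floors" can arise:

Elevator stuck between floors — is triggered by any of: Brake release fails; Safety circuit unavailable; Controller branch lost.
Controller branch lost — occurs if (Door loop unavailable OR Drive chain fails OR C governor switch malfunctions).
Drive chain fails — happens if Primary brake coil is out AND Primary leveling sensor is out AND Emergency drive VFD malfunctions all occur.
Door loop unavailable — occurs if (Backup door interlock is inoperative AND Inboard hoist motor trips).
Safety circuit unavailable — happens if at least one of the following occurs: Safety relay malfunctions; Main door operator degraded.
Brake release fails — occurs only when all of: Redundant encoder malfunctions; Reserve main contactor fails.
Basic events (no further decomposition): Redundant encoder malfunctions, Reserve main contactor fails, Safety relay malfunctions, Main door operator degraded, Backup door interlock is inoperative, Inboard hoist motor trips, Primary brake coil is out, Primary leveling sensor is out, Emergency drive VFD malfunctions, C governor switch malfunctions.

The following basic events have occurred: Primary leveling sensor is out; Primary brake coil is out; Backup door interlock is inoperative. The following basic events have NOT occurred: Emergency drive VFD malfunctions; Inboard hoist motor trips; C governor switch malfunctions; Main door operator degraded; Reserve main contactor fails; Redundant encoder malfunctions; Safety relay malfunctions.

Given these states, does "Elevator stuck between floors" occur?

No

Brake release fails [AND]: Redundant encoder malfunctions=not, Reserve main contactor fails=not → not all inputs occur → does not occur.
Safety circuit unavailable [OR]: Safety relay malfunctions=not, Main door operator degraded=not → no input occurs → does not occur.
Door loop unavailable [AND]: Backup door interlock is inoperative=occurs, Inboard hoist motor trips=not → not all inputs occur → does not occur.
Drive chain fails [AND]: Primary brake coil is out=occurs, Primary leveling sensor is out=occurs, Emergency drive VFD malfunctions=not → not all inputs occur → does not occur.
Controller branch lost [OR]: Door loop unavailable=not, Drive chain fails=not, C governor switch malfunctions=not → no input occurs → does not occur.
Elevator stuck between floors [OR]: Brake release fails=not, Safety circuit unavailable=not, Controller branch lost=not → no input occurs → does not occur.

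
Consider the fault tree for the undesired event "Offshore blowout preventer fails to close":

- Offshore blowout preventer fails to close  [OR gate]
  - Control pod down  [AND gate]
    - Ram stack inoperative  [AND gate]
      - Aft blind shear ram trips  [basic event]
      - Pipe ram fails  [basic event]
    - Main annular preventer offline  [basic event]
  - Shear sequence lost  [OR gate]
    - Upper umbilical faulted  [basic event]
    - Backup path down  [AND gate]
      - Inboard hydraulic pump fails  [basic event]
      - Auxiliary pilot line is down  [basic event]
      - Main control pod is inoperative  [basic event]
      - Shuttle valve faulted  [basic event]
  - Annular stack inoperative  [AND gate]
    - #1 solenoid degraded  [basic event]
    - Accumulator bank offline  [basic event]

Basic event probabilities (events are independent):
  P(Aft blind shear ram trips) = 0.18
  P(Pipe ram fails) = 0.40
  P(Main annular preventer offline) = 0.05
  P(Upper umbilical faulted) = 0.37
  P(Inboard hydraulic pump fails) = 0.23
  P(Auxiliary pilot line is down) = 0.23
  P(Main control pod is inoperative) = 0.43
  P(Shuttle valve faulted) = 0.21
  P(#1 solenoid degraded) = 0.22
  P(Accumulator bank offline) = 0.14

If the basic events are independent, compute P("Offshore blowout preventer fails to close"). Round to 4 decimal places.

0.3945

P(Ram stack inoperative) [AND] = 0.18 × 0.40 = 0.072000
P(Control pod down) [AND] = 0.072000 × 0.05 = 0.003600
P(Backup path down) [AND] = 0.23 × 0.23 × 0.43 × 0.21 = 0.004777
P(Shear sequence lost) [OR] = 1 − (1−0.37) × (1−0.004777) = 0.373010
P(Annular stack inoperative) [AND] = 0.22 × 0.14 = 0.030800
P(Offshore blowout preventer fails to close) [OR] = 1 − (1−0.003600) × (1−0.373010) × (1−0.030800) = 0.394509
Rounded to 4 decimal places: P(Offshore blowout preventer fails to close) ≈ 0.3945.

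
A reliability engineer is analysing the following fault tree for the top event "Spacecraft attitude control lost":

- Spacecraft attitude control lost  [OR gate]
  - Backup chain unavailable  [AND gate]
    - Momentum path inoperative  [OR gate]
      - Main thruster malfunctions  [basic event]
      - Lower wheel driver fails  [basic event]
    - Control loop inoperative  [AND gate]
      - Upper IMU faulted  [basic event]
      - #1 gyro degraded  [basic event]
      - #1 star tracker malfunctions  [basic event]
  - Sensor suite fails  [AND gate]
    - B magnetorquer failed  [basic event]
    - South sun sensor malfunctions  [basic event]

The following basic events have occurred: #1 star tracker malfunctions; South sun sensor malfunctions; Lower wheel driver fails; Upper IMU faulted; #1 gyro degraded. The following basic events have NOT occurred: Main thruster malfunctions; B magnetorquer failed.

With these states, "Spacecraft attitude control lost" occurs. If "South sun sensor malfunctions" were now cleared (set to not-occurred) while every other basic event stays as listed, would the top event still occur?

Yes

Counterfactual: set "South sun sensor malfunctions" to not occurred.
Momentum path inoperative [OR]: Main thruster malfunctions=not, Lower wheel driver fails=occurs → at least one input occurs → occurs.
Control loop inoperative [AND]: Upper IMU faulted=occurs, #1 gyro degraded=occurs, #1 star tracker malfunctions=occurs → all inputs occur → occurs.
Backup chain unavailable [AND]: Momentum path inoperative=occurs, Control loop inoperative=occurs → all inputs occur → occurs.
Sensor suite fails [AND]: B magnetorquer failed=not, South sun sensor malfunctions=not → not all inputs occur → does not occur.
Spacecraft attitude control lost [OR]: Backup chain unavailable=occurs, Sensor suite fails=not → at least one input occurs → occurs.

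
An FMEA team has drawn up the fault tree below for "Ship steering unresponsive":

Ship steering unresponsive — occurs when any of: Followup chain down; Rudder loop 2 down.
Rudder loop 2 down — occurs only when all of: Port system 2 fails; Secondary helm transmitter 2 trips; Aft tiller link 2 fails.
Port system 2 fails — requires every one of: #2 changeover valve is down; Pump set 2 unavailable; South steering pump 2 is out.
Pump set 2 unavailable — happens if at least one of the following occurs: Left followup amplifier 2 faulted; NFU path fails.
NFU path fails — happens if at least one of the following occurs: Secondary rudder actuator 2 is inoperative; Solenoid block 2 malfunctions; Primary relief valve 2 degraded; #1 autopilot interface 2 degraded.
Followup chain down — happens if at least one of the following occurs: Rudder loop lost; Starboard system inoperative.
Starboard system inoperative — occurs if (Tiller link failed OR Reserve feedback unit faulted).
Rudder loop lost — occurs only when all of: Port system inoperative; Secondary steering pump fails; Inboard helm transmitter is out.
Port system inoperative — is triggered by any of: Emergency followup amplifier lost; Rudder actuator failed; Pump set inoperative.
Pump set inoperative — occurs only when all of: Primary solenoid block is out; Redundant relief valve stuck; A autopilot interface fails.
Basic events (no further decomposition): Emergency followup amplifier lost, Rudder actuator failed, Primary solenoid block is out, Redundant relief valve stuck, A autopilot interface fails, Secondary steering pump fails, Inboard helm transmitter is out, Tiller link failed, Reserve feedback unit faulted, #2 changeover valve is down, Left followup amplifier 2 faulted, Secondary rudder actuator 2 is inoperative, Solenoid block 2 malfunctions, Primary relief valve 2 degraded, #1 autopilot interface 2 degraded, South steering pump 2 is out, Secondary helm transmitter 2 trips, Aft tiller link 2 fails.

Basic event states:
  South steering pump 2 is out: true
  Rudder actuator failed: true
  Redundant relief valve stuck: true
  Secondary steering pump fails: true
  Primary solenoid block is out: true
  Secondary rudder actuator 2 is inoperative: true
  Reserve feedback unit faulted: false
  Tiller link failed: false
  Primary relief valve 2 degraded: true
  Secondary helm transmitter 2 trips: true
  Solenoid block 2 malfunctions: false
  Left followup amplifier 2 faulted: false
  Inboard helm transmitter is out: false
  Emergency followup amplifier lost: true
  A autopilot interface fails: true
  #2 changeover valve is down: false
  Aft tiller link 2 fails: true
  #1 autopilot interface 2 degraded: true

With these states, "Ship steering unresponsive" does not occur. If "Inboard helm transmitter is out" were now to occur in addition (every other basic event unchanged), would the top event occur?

Yes

Counterfactual: set "Inboard helm transmitter is out" to occurred.
Pump set inoperative [AND]: Primary solenoid block is out=occurs, Redundant relief valve stuck=occurs, A autopilot interface fails=occurs → all inputs occur → occurs.
Port system inoperative [OR]: Emergency followup amplifier lost=occurs, Rudder actuator failed=occurs, Pump set inoperative=occurs → at least one input occurs → occurs.
Rudder loop lost [AND]: Port system inoperative=occurs, Secondary steering pump fails=occurs, Inboard helm transmitter is out=occurs → all inputs occur → occurs.
Starboard system inoperative [OR]: Tiller link failed=not, Reserve feedback unit faulted=not → no input occurs → does not occur.
Followup chain down [OR]: Rudder loop lost=occurs, Starboard system inoperative=not → at least one input occurs → occurs.
NFU path fails [OR]: Secondary rudder actuator 2 is inoperative=occurs, Solenoid block 2 malfunctions=not, Primary relief valve 2 degraded=occurs, #1 autopilot interface 2 degraded=occurs → at least one input occurs → occurs.
Pump set 2 unavailable [OR]: Left followup amplifier 2 faulted=not, NFU path fails=occurs → at least one input occurs → occurs.
Port system 2 fails [AND]: #2 changeover valve is down=not, Pump set 2 unavailable=occurs, South steering pump 2 is out=occurs → not all inputs occur → does not occur.
Rudder loop 2 down [AND]: Port system 2 fails=not, Secondary helm transmitter 2 trips=occurs, Aft tiller link 2 fails=occurs → not all inputs occur → does not occur.
Ship steering unresponsive [OR]: Followup chain down=occurs, Rudder loop 2 down=not → at least one input occurs → occurs.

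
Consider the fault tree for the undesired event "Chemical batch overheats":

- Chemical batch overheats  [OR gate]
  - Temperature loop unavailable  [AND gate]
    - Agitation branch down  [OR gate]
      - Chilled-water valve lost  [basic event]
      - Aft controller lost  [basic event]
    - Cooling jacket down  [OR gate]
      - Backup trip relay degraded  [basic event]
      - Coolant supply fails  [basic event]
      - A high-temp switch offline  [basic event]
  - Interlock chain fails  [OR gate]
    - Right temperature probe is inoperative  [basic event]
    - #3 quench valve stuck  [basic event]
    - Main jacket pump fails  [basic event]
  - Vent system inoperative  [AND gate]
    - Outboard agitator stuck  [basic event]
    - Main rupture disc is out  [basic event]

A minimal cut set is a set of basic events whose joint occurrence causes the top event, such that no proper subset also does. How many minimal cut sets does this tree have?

Agitation branch down [OR]: union of children's cut sets → 2 cut set(s).
Cooling jacket down [OR]: union of children's cut sets → 3 cut set(s).
Temperature loop unavailable [AND]: one cut set from each child combined → 2 × 3 = 6 cut set(s).
Interlock chain fails [OR]: union of children's cut sets → 3 cut set(s).
Vent system inoperative [AND]: one cut set from each child combined → 1 × 1 = 1 cut set(s).
Chemical batch overheats [OR]: union of children's cut sets → 10 cut set(s).
Minimal cut sets: {Backup trip relay degraded, Chilled-water valve lost}; {Chilled-water valve lost, Coolant supply fails}; {A high-temp switch offline, Chilled-water valve lost}; {Aft controller lost, Backup trip relay degraded}; {Aft controller lost, Coolant supply fails}; {A high-temp switch offline, Aft controller lost}; {Right temperature probe is inoperative}; {#3 quench valve stuck}; {Main jacket pump fails}; {Main rupture disc is out, Outboard agitator stuck}.

10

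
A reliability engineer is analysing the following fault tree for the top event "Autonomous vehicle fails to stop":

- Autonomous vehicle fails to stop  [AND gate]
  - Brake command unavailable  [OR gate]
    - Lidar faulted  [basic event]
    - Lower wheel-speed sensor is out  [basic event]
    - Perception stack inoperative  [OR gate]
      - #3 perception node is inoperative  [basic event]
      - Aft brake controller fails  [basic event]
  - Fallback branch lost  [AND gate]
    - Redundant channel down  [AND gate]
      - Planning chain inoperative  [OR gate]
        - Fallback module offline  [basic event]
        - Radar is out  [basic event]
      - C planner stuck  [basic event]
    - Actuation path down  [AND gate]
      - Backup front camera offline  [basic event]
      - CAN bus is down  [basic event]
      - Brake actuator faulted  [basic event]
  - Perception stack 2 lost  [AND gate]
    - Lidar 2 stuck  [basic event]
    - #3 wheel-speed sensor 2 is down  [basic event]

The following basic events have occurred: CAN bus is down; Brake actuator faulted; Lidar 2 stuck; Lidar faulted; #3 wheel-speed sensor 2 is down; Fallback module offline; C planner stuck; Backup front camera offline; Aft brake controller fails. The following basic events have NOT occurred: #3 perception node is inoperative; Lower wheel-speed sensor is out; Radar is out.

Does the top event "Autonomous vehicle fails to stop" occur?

Yes

Perception stack inoperative [OR]: #3 perception node is inoperative=not, Aft brake controller fails=occurs → at least one input occurs → occurs.
Brake command unavailable [OR]: Lidar faulted=occurs, Lower wheel-speed sensor is out=not, Perception stack inoperative=occurs → at least one input occurs → occurs.
Planning chain inoperative [OR]: Fallback module offline=occurs, Radar is out=not → at least one input occurs → occurs.
Redundant channel down [AND]: Planning chain inoperative=occurs, C planner stuck=occurs → all inputs occur → occurs.
Actuation path down [AND]: Backup front camera offline=occurs, CAN bus is down=occurs, Brake actuator faulted=occurs → all inputs occur → occurs.
Fallback branch lost [AND]: Redundant channel down=occurs, Actuation path down=occurs → all inputs occur → occurs.
Perception stack 2 lost [AND]: Lidar 2 stuck=occurs, #3 wheel-speed sensor 2 is down=occurs → all inputs occur → occurs.
Autonomous vehicle fails to stop [AND]: Brake command unavailable=occurs, Fallback branch lost=occurs, Perception stack 2 lost=occurs → all inputs occur → occurs.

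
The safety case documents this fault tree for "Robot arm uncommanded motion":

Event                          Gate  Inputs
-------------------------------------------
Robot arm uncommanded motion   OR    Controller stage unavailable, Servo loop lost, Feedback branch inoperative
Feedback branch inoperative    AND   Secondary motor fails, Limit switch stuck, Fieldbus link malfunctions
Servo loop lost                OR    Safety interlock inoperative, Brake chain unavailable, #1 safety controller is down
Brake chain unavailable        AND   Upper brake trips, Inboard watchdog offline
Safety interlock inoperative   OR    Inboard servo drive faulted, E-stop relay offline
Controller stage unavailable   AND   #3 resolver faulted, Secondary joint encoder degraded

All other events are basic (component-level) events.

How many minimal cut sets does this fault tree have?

6

Controller stage unavailable [AND]: one cut set from each child combined → 1 × 1 = 1 cut set(s).
Safety interlock inoperative [OR]: union of children's cut sets → 2 cut set(s).
Brake chain unavailable [AND]: one cut set from each child combined → 1 × 1 = 1 cut set(s).
Servo loop lost [OR]: union of children's cut sets → 4 cut set(s).
Feedback branch inoperative [AND]: one cut set from each child combined → 1 × 1 × 1 = 1 cut set(s).
Robot arm uncommanded motion [OR]: union of children's cut sets → 6 cut set(s).
Minimal cut sets: {#3 resolver faulted, Secondary joint encoder degraded}; {Inboard servo drive faulted}; {E-stop relay offline}; {Inboard watchdog offline, Upper brake trips}; {#1 safety controller is down}; {Fieldbus link malfunctions, Limit switch stuck, Secondary motor fails}.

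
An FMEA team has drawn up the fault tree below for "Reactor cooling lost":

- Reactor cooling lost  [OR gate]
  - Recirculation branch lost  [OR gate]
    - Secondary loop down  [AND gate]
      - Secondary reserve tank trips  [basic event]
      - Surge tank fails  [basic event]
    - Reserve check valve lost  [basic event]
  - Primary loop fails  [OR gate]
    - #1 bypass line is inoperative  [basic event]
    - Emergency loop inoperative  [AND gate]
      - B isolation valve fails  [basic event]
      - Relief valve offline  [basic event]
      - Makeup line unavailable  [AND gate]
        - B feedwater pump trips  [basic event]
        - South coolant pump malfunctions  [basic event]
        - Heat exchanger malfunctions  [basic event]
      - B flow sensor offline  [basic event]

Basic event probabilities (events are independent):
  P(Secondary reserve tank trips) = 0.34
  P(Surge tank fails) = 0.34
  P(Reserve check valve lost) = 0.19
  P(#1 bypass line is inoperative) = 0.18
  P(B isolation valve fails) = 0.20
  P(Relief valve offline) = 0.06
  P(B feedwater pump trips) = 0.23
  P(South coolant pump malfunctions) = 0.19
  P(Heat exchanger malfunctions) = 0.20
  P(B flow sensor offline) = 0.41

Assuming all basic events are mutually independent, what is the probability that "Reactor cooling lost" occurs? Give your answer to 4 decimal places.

P(Secondary loop down) [AND] = 0.34 × 0.34 = 0.115600
P(Recirculation branch lost) [OR] = 1 − (1−0.115600) × (1−0.19) = 0.283636
P(Makeup line unavailable) [AND] = 0.23 × 0.19 × 0.20 = 0.008740
P(Emergency loop inoperative) [AND] = 0.20 × 0.06 × 0.008740 × 0.41 = 0.000043
P(Primary loop fails) [OR] = 1 − (1−0.18) × (1−0.000043) = 0.180035
P(Reactor cooling lost) [OR] = 1 − (1−0.283636) × (1−0.180035) = 0.412607
Rounded to 4 decimal places: P(Reactor cooling lost) ≈ 0.4126.

0.4126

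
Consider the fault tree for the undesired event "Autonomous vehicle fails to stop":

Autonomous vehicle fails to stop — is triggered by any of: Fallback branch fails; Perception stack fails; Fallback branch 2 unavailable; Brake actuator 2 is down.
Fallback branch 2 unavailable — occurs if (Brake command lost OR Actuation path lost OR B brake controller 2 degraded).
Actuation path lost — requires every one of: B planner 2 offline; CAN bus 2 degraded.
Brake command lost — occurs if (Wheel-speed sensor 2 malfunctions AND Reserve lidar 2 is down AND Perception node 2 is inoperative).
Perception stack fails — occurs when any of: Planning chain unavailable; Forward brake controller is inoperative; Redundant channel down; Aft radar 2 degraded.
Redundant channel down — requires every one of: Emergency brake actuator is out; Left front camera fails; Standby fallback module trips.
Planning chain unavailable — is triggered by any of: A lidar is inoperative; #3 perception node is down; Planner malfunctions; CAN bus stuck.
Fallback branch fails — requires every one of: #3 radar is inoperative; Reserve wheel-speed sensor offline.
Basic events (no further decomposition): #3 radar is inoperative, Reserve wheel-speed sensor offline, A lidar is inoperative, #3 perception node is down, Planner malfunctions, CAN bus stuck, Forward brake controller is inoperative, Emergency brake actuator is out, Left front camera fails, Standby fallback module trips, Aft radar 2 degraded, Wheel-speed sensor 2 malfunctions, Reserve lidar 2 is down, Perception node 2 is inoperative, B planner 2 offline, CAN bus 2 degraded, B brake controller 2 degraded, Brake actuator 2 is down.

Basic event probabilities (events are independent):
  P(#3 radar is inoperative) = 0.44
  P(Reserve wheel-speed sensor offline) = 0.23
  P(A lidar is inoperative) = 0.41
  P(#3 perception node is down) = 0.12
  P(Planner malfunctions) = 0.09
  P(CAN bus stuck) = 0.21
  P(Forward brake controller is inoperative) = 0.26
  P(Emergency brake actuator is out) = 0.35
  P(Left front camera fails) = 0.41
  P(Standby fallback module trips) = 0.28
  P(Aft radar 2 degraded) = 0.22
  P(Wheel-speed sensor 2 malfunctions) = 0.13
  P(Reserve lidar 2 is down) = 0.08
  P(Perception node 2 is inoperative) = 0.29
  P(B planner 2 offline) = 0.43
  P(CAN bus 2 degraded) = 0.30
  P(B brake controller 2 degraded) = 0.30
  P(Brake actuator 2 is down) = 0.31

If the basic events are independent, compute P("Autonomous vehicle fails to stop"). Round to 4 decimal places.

0.9220

P(Fallback branch fails) [AND] = 0.44 × 0.23 = 0.101200
P(Planning chain unavailable) [OR] = 1 − (1−0.41) × (1−0.12) × (1−0.09) × (1−0.21) = 0.626747
P(Redundant channel down) [AND] = 0.35 × 0.41 × 0.28 = 0.040180
P(Perception stack fails) [OR] = 1 − (1−0.626747) × (1−0.26) × (1−0.040180) × (1−0.22) = 0.793215
P(Brake command lost) [AND] = 0.13 × 0.08 × 0.29 = 0.003016
P(Actuation path lost) [AND] = 0.43 × 0.30 = 0.129000
P(Fallback branch 2 unavailable) [OR] = 1 − (1−0.003016) × (1−0.129000) × (1−0.30) = 0.392139
P(Autonomous vehicle fails to stop) [OR] = 1 − (1−0.101200) × (1−0.793215) × (1−0.392139) × (1−0.31) = 0.922047
Rounded to 4 decimal places: P(Autonomous vehicle fails to stop) ≈ 0.9220.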